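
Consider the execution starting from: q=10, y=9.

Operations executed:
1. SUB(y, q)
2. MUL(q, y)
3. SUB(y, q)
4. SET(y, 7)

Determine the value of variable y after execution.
y = 7

Tracing execution:
Step 1: SUB(y, q) → y = -1
Step 2: MUL(q, y) → y = -1
Step 3: SUB(y, q) → y = 9
Step 4: SET(y, 7) → y = 7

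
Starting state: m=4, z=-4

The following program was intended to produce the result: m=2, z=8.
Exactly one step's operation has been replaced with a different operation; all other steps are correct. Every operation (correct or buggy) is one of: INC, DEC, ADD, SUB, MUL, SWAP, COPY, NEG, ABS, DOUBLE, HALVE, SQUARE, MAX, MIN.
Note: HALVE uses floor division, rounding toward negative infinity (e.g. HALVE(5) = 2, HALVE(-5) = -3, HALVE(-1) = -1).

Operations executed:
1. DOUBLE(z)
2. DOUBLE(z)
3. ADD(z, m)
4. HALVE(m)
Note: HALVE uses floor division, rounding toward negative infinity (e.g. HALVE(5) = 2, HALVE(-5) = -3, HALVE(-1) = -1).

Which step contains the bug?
Step 2

Trace with buggy code:
Initial: m=4, z=-4
After step 1: m=4, z=-8
After step 2: m=4, z=-16
After step 3: m=4, z=-12
After step 4: m=2, z=-12
Actual final m=2, z=-12 ≠ expected m=2, z=8.
Step 2 is the only position where a single-operation replacement can produce the expected result.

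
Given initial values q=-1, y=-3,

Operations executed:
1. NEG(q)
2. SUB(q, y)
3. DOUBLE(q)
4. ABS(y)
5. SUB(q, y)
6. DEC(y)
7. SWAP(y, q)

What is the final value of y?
y = 5

Tracing execution:
Step 1: NEG(q) → y = -3
Step 2: SUB(q, y) → y = -3
Step 3: DOUBLE(q) → y = -3
Step 4: ABS(y) → y = 3
Step 5: SUB(q, y) → y = 3
Step 6: DEC(y) → y = 2
Step 7: SWAP(y, q) → y = 5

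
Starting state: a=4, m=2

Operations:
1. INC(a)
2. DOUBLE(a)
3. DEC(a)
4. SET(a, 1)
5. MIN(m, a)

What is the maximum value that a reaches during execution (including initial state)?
10

Values of a at each step:
Initial: a = 4
After step 1: a = 5
After step 2: a = 10 ← maximum
After step 3: a = 9
After step 4: a = 1
After step 5: a = 1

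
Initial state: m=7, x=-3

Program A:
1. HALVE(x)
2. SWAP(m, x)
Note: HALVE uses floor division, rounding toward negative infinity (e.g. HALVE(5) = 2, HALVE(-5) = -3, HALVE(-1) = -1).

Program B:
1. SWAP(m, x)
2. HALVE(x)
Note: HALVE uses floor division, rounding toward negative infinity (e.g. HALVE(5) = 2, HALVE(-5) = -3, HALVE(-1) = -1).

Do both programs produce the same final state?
No

Program A final state: m=-2, x=7
Program B final state: m=-3, x=3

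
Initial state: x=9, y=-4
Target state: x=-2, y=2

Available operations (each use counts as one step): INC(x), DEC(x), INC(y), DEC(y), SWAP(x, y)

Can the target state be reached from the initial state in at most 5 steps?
No

The target state cannot be reached within 5 steps.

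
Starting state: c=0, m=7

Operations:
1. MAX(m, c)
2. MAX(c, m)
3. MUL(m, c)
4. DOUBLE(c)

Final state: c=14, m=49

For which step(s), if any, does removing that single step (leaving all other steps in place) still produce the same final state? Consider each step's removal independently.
Step(s) 1

Testing removal of each single step:
Without step 1: final = c=14, m=49 (same)
Without step 2: final = c=0, m=0 (different)
Without step 3: final = c=14, m=7 (different)
Without step 4: final = c=7, m=49 (different)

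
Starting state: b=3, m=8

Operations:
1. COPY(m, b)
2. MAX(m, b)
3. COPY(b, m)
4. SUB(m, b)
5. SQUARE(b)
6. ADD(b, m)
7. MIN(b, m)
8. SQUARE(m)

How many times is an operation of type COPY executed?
2

Counting COPY operations:
Step 1: COPY(m, b) ← COPY
Step 3: COPY(b, m) ← COPY
Total: 2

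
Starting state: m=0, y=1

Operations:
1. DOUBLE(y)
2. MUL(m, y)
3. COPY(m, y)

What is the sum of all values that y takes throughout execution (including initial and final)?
7

Values of y at each step:
Initial: y = 1
After step 1: y = 2
After step 2: y = 2
After step 3: y = 2
Sum = 1 + 2 + 2 + 2 = 7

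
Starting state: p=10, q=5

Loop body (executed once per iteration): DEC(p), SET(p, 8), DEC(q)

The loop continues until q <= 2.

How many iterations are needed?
3

Tracing iterations:
Initial: p=10, q=5
After iteration 1: p=8, q=4
After iteration 2: p=8, q=3
After iteration 3: p=8, q=2
q <= 2 now holds, so the loop exits after 3 iterations.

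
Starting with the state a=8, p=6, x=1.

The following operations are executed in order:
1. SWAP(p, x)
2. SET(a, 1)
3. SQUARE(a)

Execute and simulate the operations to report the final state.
{a: 1, p: 1, x: 6}

Step-by-step execution:
Initial: a=8, p=6, x=1
After step 1 (SWAP(p, x)): a=8, p=1, x=6
After step 2 (SET(a, 1)): a=1, p=1, x=6
After step 3 (SQUARE(a)): a=1, p=1, x=6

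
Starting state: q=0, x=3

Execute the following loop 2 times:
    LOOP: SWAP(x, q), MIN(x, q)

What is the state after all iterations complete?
q=0, x=0

Iteration trace:
Start: q=0, x=3
After iteration 1: q=3, x=0
After iteration 2: q=0, x=0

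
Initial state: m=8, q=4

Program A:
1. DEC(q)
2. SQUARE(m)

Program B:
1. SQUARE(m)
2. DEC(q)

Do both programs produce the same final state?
Yes

Program A final state: m=64, q=3
Program B final state: m=64, q=3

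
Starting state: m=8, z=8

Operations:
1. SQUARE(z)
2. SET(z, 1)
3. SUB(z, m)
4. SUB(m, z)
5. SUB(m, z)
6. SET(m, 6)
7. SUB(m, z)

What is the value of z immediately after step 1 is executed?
z = 64

Tracing z through execution:
Initial: z = 8
After step 1 (SQUARE(z)): z = 64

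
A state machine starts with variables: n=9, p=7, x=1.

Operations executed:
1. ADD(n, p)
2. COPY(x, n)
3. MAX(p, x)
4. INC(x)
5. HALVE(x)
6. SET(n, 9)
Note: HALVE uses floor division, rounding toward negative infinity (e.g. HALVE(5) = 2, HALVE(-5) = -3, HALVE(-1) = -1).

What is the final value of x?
x = 8

Tracing execution:
Step 1: ADD(n, p) → x = 1
Step 2: COPY(x, n) → x = 16
Step 3: MAX(p, x) → x = 16
Step 4: INC(x) → x = 17
Step 5: HALVE(x) → x = 8
Step 6: SET(n, 9) → x = 8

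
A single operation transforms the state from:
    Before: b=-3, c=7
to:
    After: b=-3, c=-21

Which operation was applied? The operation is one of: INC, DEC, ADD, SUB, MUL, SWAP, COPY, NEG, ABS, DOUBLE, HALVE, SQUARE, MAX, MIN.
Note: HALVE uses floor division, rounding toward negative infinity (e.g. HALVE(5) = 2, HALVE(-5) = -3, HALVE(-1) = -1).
MUL(c, b)

Analyzing the change:
Before: b=-3, c=7
After: b=-3, c=-21
Variable c changed from 7 to -21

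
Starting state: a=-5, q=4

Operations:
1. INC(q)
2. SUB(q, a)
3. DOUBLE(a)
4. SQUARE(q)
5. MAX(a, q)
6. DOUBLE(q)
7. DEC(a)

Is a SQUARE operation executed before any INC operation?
No

First SQUARE: step 4
First INC: step 1
Since 4 > 1, INC comes first.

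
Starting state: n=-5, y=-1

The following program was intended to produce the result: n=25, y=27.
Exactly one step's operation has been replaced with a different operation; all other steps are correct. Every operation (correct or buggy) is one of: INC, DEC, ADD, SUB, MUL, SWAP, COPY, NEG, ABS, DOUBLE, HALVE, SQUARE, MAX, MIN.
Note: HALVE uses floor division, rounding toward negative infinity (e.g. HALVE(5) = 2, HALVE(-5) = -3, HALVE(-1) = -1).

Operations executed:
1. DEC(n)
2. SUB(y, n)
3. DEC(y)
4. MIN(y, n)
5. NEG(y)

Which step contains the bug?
Step 1

Trace with buggy code:
Initial: n=-5, y=-1
After step 1: n=-6, y=-1
After step 2: n=-6, y=5
After step 3: n=-6, y=4
After step 4: n=-6, y=-6
After step 5: n=-6, y=6
Actual final n=-6, y=6 ≠ expected n=25, y=27.
Step 1 is the only position where a single-operation replacement can produce the expected result.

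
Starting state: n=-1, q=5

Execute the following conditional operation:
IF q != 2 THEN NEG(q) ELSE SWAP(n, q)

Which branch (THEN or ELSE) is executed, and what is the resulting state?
Branch: THEN, Final state: n=-1, q=-5

Evaluating condition: q != 2
q = 5
Condition is True, so THEN branch executes
After NEG(q): n=-1, q=-5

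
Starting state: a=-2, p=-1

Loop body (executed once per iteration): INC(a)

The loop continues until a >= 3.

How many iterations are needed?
5

Tracing iterations:
Initial: a=-2, p=-1
After iteration 1: a=-1, p=-1
After iteration 2: a=0, p=-1
After iteration 3: a=1, p=-1
After iteration 4: a=2, p=-1
After iteration 5: a=3, p=-1
a >= 3 now holds, so the loop exits after 5 iterations.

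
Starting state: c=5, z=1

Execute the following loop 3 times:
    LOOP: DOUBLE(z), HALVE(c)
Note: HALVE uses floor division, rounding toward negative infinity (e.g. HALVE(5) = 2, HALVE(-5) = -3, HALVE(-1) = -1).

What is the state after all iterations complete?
c=0, z=8

Iteration trace:
Start: c=5, z=1
After iteration 1: c=2, z=2
After iteration 2: c=1, z=4
After iteration 3: c=0, z=8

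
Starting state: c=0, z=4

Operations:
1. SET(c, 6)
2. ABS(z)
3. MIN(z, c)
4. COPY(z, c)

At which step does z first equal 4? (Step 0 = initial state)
Step 0

Tracing z:
Initial: z = 4 ← first occurrence
After step 1: z = 4
After step 2: z = 4
After step 3: z = 4
After step 4: z = 6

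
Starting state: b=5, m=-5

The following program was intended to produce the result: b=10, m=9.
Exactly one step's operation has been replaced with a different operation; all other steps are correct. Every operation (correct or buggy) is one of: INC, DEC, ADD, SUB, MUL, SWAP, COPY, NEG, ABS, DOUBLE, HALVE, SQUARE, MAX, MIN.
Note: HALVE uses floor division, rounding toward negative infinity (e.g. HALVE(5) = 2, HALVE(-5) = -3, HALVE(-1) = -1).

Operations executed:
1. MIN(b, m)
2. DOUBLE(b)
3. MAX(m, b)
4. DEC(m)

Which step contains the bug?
Step 1

Trace with buggy code:
Initial: b=5, m=-5
After step 1: b=-5, m=-5
After step 2: b=-10, m=-5
After step 3: b=-10, m=-5
After step 4: b=-10, m=-6
Actual final b=-10, m=-6 ≠ expected b=10, m=9.
Step 1 is the only position where a single-operation replacement can produce the expected result.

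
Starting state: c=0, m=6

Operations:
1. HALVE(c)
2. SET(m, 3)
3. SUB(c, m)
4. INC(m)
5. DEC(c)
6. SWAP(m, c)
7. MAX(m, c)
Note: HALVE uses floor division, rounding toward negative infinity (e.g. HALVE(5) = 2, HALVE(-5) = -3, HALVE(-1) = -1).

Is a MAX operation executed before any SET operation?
No

First MAX: step 7
First SET: step 2
Since 7 > 2, SET comes first.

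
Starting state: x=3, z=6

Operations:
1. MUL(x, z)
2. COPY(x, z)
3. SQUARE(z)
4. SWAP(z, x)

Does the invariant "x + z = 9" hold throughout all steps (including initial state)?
No, violated after step 1

The invariant is violated after step 1.

State at each step:
Initial: x=3, z=6
After step 1: x=18, z=6
After step 2: x=6, z=6
After step 3: x=6, z=36
After step 4: x=36, z=6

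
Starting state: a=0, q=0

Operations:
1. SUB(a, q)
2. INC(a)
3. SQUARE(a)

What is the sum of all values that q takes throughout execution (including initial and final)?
0

Values of q at each step:
Initial: q = 0
After step 1: q = 0
After step 2: q = 0
After step 3: q = 0
Sum = 0 + 0 + 0 + 0 = 0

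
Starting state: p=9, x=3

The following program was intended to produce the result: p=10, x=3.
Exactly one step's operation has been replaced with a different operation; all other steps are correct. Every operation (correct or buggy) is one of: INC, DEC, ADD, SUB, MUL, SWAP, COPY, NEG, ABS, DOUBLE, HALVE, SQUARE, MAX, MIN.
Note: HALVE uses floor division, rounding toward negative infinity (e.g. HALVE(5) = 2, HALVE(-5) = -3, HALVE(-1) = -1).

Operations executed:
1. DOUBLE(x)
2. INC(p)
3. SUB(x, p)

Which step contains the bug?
Step 3

Trace with buggy code:
Initial: p=9, x=3
After step 1: p=9, x=6
After step 2: p=10, x=6
After step 3: p=10, x=-4
Actual final p=10, x=-4 ≠ expected p=10, x=3.
Step 3 is the only position where a single-operation replacement can produce the expected result.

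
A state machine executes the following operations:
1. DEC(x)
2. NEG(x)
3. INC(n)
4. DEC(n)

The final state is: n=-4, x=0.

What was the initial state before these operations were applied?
n=-4, x=1

Working backwards:
Final state: n=-4, x=0
Before step 4 (DEC(n)): n=-3, x=0
Before step 3 (INC(n)): n=-4, x=0
Before step 2 (NEG(x)): n=-4, x=0
Before step 1 (DEC(x)): n=-4, x=1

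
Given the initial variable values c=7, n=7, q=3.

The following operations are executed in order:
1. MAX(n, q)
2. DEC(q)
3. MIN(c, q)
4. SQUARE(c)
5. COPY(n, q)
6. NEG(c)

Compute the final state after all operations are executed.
{c: -4, n: 2, q: 2}

Step-by-step execution:
Initial: c=7, n=7, q=3
After step 1 (MAX(n, q)): c=7, n=7, q=3
After step 2 (DEC(q)): c=7, n=7, q=2
After step 3 (MIN(c, q)): c=2, n=7, q=2
After step 4 (SQUARE(c)): c=4, n=7, q=2
After step 5 (COPY(n, q)): c=4, n=2, q=2
After step 6 (NEG(c)): c=-4, n=2, q=2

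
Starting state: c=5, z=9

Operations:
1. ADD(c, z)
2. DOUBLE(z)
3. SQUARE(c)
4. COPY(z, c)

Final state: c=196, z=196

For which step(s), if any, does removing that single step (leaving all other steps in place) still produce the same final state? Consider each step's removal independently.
Step(s) 2

Testing removal of each single step:
Without step 1: final = c=25, z=25 (different)
Without step 2: final = c=196, z=196 (same)
Without step 3: final = c=14, z=14 (different)
Without step 4: final = c=196, z=18 (different)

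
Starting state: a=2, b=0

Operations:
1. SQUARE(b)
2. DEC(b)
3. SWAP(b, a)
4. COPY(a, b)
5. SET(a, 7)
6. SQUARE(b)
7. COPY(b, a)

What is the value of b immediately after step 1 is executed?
b = 0

Tracing b through execution:
Initial: b = 0
After step 1 (SQUARE(b)): b = 0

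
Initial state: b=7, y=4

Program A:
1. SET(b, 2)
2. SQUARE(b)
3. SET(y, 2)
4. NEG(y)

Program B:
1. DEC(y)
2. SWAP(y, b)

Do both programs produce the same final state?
No

Program A final state: b=4, y=-2
Program B final state: b=3, y=7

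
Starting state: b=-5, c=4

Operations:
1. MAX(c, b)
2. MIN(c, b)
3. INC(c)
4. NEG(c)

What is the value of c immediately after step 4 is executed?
c = 4

Tracing c through execution:
Initial: c = 4
After step 1 (MAX(c, b)): c = 4
After step 2 (MIN(c, b)): c = -5
After step 3 (INC(c)): c = -4
After step 4 (NEG(c)): c = 4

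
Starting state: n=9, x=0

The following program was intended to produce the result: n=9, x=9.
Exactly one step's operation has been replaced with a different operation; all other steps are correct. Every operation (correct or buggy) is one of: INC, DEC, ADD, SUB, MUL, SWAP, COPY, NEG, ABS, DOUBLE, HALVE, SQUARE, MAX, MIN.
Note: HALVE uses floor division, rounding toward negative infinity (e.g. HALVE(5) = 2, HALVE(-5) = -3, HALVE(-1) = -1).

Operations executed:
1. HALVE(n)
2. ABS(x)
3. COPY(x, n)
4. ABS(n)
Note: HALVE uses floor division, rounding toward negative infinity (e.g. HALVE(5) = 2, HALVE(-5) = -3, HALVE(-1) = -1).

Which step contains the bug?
Step 1

Trace with buggy code:
Initial: n=9, x=0
After step 1: n=4, x=0
After step 2: n=4, x=0
After step 3: n=4, x=4
After step 4: n=4, x=4
Actual final n=4, x=4 ≠ expected n=9, x=9.
Step 1 is the only position where a single-operation replacement can produce the expected result.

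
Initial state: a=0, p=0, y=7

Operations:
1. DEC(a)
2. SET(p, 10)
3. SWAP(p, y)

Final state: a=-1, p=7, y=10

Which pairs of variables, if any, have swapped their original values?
None

Comparing initial and final values:
a: 0 → -1
p: 0 → 7
y: 7 → 10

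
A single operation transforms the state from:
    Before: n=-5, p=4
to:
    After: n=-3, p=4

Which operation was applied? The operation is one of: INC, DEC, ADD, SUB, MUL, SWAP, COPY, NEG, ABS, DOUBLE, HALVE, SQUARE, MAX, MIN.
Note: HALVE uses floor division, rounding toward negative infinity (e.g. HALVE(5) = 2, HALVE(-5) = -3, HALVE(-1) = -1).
HALVE(n)

Analyzing the change:
Before: n=-5, p=4
After: n=-3, p=4
Variable n changed from -5 to -3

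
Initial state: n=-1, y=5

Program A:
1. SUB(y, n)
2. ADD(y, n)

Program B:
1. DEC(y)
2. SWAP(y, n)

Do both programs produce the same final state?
No

Program A final state: n=-1, y=5
Program B final state: n=4, y=-1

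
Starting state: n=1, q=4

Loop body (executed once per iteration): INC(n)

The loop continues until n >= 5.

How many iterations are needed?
4

Tracing iterations:
Initial: n=1, q=4
After iteration 1: n=2, q=4
After iteration 2: n=3, q=4
After iteration 3: n=4, q=4
After iteration 4: n=5, q=4
n >= 5 now holds, so the loop exits after 4 iterations.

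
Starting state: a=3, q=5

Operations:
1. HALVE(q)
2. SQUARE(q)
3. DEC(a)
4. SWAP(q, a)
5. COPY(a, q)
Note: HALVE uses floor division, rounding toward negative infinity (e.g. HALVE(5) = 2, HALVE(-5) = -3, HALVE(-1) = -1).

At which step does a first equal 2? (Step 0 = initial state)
Step 3

Tracing a:
Initial: a = 3
After step 1: a = 3
After step 2: a = 3
After step 3: a = 2 ← first occurrence
After step 4: a = 4
After step 5: a = 2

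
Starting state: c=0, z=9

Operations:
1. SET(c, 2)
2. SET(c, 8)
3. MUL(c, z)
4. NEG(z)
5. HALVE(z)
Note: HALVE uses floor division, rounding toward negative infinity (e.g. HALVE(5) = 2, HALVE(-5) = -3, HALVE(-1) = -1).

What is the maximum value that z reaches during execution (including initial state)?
9

Values of z at each step:
Initial: z = 9 ← maximum
After step 1: z = 9
After step 2: z = 9
After step 3: z = 9
After step 4: z = -9
After step 5: z = -5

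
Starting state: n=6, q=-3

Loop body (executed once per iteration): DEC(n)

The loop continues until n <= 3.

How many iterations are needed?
3

Tracing iterations:
Initial: n=6, q=-3
After iteration 1: n=5, q=-3
After iteration 2: n=4, q=-3
After iteration 3: n=3, q=-3
n <= 3 now holds, so the loop exits after 3 iterations.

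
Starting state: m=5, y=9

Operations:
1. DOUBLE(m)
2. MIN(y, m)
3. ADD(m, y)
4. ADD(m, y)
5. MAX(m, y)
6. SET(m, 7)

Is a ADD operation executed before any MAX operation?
Yes

First ADD: step 3
First MAX: step 5
Since 3 < 5, ADD comes first.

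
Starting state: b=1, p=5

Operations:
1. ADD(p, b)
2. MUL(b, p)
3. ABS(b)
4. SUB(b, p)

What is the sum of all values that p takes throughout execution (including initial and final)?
29

Values of p at each step:
Initial: p = 5
After step 1: p = 6
After step 2: p = 6
After step 3: p = 6
After step 4: p = 6
Sum = 5 + 6 + 6 + 6 + 6 = 29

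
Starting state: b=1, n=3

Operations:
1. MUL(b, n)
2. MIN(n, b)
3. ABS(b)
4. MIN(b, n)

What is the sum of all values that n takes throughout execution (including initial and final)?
15

Values of n at each step:
Initial: n = 3
After step 1: n = 3
After step 2: n = 3
After step 3: n = 3
After step 4: n = 3
Sum = 3 + 3 + 3 + 3 + 3 = 15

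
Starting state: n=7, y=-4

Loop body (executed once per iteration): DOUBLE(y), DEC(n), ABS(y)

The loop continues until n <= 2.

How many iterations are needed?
5

Tracing iterations:
Initial: n=7, y=-4
After iteration 1: n=6, y=8
After iteration 2: n=5, y=16
After iteration 3: n=4, y=32
After iteration 4: n=3, y=64
After iteration 5: n=2, y=128
n <= 2 now holds, so the loop exits after 5 iterations.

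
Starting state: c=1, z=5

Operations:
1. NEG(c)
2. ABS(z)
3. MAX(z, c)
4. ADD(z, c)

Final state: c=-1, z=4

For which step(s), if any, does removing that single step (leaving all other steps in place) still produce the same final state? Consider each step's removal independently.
Step(s) 2, 3

Testing removal of each single step:
Without step 1: final = c=1, z=6 (different)
Without step 2: final = c=-1, z=4 (same)
Without step 3: final = c=-1, z=4 (same)
Without step 4: final = c=-1, z=5 (different)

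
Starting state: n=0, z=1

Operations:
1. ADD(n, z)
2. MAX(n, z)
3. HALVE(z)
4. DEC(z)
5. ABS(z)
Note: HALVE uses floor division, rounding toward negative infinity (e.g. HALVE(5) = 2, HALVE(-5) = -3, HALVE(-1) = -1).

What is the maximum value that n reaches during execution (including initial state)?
1

Values of n at each step:
Initial: n = 0
After step 1: n = 1 ← maximum
After step 2: n = 1
After step 3: n = 1
After step 4: n = 1
After step 5: n = 1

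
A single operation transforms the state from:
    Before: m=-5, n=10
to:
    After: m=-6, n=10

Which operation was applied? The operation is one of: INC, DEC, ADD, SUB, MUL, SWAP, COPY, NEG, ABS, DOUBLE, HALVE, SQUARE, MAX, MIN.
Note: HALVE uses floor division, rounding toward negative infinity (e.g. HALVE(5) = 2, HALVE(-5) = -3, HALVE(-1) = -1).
DEC(m)

Analyzing the change:
Before: m=-5, n=10
After: m=-6, n=10
Variable m changed from -5 to -6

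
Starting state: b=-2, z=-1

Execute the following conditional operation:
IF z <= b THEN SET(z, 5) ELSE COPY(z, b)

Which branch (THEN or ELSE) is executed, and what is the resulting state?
Branch: ELSE, Final state: b=-2, z=-2

Evaluating condition: z <= b
z = -1, b = -2
Condition is False, so ELSE branch executes
After COPY(z, b): b=-2, z=-2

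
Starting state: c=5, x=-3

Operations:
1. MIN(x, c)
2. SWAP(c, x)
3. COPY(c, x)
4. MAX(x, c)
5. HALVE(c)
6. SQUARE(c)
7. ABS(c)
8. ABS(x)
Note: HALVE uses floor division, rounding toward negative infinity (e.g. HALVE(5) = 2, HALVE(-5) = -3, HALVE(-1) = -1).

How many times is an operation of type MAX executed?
1

Counting MAX operations:
Step 4: MAX(x, c) ← MAX
Total: 1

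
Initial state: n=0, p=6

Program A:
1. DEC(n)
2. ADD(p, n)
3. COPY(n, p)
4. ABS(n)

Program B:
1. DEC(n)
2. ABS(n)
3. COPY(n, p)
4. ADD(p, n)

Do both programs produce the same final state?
No

Program A final state: n=5, p=5
Program B final state: n=6, p=12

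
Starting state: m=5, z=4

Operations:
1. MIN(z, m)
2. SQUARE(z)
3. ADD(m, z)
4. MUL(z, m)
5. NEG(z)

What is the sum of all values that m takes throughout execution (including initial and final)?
78

Values of m at each step:
Initial: m = 5
After step 1: m = 5
After step 2: m = 5
After step 3: m = 21
After step 4: m = 21
After step 5: m = 21
Sum = 5 + 5 + 5 + 21 + 21 + 21 = 78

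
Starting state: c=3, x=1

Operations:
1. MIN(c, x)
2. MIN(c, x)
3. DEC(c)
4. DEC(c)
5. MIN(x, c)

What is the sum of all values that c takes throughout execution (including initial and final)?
3

Values of c at each step:
Initial: c = 3
After step 1: c = 1
After step 2: c = 1
After step 3: c = 0
After step 4: c = -1
After step 5: c = -1
Sum = 3 + 1 + 1 + 0 + -1 + -1 = 3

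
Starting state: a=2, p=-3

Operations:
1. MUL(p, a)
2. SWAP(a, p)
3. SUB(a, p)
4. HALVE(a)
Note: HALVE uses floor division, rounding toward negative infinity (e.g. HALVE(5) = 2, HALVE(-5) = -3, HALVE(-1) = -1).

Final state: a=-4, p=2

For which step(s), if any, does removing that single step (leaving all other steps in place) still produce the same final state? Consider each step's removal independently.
None - removing any single step changes the final result

Testing removal of each single step:
Without step 1: final = a=-3, p=2 (different)
Without step 2: final = a=4, p=-6 (different)
Without step 3: final = a=-3, p=2 (different)
Without step 4: final = a=-8, p=2 (different)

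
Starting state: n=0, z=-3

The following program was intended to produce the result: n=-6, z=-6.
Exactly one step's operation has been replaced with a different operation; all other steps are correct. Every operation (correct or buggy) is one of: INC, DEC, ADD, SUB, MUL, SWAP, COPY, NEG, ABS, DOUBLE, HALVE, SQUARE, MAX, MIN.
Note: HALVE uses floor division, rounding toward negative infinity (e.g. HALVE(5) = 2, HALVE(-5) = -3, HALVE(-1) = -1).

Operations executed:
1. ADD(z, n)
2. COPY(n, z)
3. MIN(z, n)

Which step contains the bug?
Step 1

Trace with buggy code:
Initial: n=0, z=-3
After step 1: n=0, z=-3
After step 2: n=-3, z=-3
After step 3: n=-3, z=-3
Actual final n=-3, z=-3 ≠ expected n=-6, z=-6.
Step 1 is the only position where a single-operation replacement can produce the expected result.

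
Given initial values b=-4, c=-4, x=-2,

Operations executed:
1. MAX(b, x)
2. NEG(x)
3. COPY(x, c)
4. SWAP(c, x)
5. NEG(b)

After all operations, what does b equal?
b = 2

Tracing execution:
Step 1: MAX(b, x) → b = -2
Step 2: NEG(x) → b = -2
Step 3: COPY(x, c) → b = -2
Step 4: SWAP(c, x) → b = -2
Step 5: NEG(b) → b = 2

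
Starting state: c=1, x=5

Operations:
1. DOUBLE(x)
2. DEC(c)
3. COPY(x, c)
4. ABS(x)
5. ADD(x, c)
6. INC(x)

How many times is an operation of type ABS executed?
1

Counting ABS operations:
Step 4: ABS(x) ← ABS
Total: 1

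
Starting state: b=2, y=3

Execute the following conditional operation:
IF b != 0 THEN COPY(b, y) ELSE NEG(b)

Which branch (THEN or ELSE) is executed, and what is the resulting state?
Branch: THEN, Final state: b=3, y=3

Evaluating condition: b != 0
b = 2
Condition is True, so THEN branch executes
After COPY(b, y): b=3, y=3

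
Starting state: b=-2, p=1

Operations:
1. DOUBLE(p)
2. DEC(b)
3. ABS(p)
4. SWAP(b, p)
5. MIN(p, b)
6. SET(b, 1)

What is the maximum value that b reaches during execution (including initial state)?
2

Values of b at each step:
Initial: b = -2
After step 1: b = -2
After step 2: b = -3
After step 3: b = -3
After step 4: b = 2 ← maximum
After step 5: b = 2
After step 6: b = 1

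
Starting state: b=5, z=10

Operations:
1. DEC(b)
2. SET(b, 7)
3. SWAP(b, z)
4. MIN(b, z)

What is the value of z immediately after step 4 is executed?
z = 7

Tracing z through execution:
Initial: z = 10
After step 1 (DEC(b)): z = 10
After step 2 (SET(b, 7)): z = 10
After step 3 (SWAP(b, z)): z = 7
After step 4 (MIN(b, z)): z = 7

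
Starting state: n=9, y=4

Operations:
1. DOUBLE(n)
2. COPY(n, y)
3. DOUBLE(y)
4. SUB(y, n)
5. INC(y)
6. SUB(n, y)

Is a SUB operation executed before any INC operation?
Yes

First SUB: step 4
First INC: step 5
Since 4 < 5, SUB comes first.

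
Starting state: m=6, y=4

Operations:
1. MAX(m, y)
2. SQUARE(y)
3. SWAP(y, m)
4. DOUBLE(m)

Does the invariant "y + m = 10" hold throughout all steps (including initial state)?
No, violated after step 2

The invariant is violated after step 2.

State at each step:
Initial: m=6, y=4
After step 1: m=6, y=4
After step 2: m=6, y=16
After step 3: m=16, y=6
After step 4: m=32, y=6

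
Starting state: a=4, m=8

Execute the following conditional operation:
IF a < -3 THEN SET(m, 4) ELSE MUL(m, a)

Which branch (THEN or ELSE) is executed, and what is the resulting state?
Branch: ELSE, Final state: a=4, m=32

Evaluating condition: a < -3
a = 4
Condition is False, so ELSE branch executes
After MUL(m, a): a=4, m=32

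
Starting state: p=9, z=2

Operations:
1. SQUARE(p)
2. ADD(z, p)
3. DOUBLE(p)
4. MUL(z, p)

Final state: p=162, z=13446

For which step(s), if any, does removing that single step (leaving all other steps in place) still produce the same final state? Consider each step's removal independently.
None - removing any single step changes the final result

Testing removal of each single step:
Without step 1: final = p=18, z=198 (different)
Without step 2: final = p=162, z=324 (different)
Without step 3: final = p=81, z=6723 (different)
Without step 4: final = p=162, z=83 (different)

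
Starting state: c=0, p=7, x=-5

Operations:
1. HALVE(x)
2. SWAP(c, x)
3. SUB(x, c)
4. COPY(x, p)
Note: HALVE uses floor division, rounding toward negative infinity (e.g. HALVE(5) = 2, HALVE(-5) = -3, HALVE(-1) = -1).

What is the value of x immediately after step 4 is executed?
x = 7

Tracing x through execution:
Initial: x = -5
After step 1 (HALVE(x)): x = -3
After step 2 (SWAP(c, x)): x = 0
After step 3 (SUB(x, c)): x = 3
After step 4 (COPY(x, p)): x = 7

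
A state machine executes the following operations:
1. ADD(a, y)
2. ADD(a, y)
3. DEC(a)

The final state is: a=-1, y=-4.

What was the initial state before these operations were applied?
a=8, y=-4

Working backwards:
Final state: a=-1, y=-4
Before step 3 (DEC(a)): a=0, y=-4
Before step 2 (ADD(a, y)): a=4, y=-4
Before step 1 (ADD(a, y)): a=8, y=-4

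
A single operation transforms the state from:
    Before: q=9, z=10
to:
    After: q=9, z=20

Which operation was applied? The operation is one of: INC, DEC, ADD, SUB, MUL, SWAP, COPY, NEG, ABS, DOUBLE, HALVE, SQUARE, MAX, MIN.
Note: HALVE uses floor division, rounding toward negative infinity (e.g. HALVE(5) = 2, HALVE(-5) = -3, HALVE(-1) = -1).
DOUBLE(z)

Analyzing the change:
Before: q=9, z=10
After: q=9, z=20
Variable z changed from 10 to 20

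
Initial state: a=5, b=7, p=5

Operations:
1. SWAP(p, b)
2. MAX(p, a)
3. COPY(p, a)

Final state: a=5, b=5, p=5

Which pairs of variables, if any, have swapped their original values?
None

Comparing initial and final values:
a: 5 → 5
p: 5 → 5
b: 7 → 5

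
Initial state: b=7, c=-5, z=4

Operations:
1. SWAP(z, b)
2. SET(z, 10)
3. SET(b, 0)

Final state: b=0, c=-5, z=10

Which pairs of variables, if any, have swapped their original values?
None

Comparing initial and final values:
b: 7 → 0
c: -5 → -5
z: 4 → 10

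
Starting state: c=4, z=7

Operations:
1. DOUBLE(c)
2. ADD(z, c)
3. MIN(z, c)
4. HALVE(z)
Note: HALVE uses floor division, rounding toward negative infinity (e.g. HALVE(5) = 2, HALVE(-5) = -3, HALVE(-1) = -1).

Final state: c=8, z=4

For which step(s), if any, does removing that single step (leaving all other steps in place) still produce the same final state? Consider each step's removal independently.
None - removing any single step changes the final result

Testing removal of each single step:
Without step 1: final = c=4, z=2 (different)
Without step 2: final = c=8, z=3 (different)
Without step 3: final = c=8, z=7 (different)
Without step 4: final = c=8, z=8 (different)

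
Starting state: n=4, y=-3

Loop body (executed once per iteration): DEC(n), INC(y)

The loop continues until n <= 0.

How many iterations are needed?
4

Tracing iterations:
Initial: n=4, y=-3
After iteration 1: n=3, y=-2
After iteration 2: n=2, y=-1
After iteration 3: n=1, y=0
After iteration 4: n=0, y=1
n <= 0 now holds, so the loop exits after 4 iterations.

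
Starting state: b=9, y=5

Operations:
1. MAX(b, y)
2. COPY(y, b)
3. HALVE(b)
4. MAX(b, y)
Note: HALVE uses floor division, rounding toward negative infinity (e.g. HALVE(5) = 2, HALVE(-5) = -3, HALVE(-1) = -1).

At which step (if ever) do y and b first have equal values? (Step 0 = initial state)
Step 2

y and b first become equal after step 2.

Comparing values at each step:
Initial: y=5, b=9
After step 1: y=5, b=9
After step 2: y=9, b=9 ← equal!
After step 3: y=9, b=4
After step 4: y=9, b=9 ← equal!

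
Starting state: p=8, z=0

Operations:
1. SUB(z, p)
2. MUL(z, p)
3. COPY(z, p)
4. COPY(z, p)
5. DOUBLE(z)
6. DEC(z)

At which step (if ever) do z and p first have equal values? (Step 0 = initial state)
Step 3

z and p first become equal after step 3.

Comparing values at each step:
Initial: z=0, p=8
After step 1: z=-8, p=8
After step 2: z=-64, p=8
After step 3: z=8, p=8 ← equal!
After step 4: z=8, p=8 ← equal!
After step 5: z=16, p=8
After step 6: z=15, p=8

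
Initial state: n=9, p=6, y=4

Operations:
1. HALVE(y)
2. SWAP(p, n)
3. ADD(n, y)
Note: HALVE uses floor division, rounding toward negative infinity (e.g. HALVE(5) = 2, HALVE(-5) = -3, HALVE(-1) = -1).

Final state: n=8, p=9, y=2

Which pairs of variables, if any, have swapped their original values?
None

Comparing initial and final values:
n: 9 → 8
y: 4 → 2
p: 6 → 9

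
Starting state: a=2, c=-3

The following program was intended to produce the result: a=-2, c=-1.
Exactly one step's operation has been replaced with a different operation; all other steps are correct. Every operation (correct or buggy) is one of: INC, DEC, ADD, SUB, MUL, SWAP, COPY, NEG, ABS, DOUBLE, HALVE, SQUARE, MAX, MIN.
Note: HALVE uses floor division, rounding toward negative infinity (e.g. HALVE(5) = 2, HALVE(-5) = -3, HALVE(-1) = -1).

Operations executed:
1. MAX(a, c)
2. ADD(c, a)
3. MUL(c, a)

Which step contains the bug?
Step 3

Trace with buggy code:
Initial: a=2, c=-3
After step 1: a=2, c=-3
After step 2: a=2, c=-1
After step 3: a=2, c=-2
Actual final a=2, c=-2 ≠ expected a=-2, c=-1.
Step 3 is the only position where a single-operation replacement can produce the expected result.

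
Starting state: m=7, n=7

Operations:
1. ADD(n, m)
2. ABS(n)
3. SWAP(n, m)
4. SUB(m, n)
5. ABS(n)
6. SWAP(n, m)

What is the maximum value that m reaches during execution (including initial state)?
14

Values of m at each step:
Initial: m = 7
After step 1: m = 7
After step 2: m = 7
After step 3: m = 14 ← maximum
After step 4: m = 7
After step 5: m = 7
After step 6: m = 7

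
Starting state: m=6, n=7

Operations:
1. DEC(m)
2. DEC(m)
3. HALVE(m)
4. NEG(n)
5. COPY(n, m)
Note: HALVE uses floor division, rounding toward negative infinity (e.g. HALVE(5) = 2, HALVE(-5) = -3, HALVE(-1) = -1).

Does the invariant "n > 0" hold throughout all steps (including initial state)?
No, violated after step 4

The invariant is violated after step 4.

State at each step:
Initial: m=6, n=7
After step 1: m=5, n=7
After step 2: m=4, n=7
After step 3: m=2, n=7
After step 4: m=2, n=-7
After step 5: m=2, n=2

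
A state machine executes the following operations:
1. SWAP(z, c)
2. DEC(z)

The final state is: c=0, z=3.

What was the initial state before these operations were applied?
c=4, z=0

Working backwards:
Final state: c=0, z=3
Before step 2 (DEC(z)): c=0, z=4
Before step 1 (SWAP(z, c)): c=4, z=0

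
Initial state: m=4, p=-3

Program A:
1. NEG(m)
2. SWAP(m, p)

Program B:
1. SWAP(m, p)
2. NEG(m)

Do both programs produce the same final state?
No

Program A final state: m=-3, p=-4
Program B final state: m=3, p=4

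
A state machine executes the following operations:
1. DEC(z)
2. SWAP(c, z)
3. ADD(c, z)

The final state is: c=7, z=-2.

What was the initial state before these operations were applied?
c=-2, z=10

Working backwards:
Final state: c=7, z=-2
Before step 3 (ADD(c, z)): c=9, z=-2
Before step 2 (SWAP(c, z)): c=-2, z=9
Before step 1 (DEC(z)): c=-2, z=10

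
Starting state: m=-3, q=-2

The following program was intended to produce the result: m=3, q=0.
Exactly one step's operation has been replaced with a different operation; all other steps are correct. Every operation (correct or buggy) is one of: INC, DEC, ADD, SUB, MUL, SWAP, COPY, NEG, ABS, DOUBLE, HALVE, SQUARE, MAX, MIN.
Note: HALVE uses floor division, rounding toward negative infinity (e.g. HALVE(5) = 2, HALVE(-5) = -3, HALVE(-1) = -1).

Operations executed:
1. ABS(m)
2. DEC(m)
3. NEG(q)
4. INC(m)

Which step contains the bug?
Step 3

Trace with buggy code:
Initial: m=-3, q=-2
After step 1: m=3, q=-2
After step 2: m=2, q=-2
After step 3: m=2, q=2
After step 4: m=3, q=2
Actual final m=3, q=2 ≠ expected m=3, q=0.
Step 3 is the only position where a single-operation replacement can produce the expected result.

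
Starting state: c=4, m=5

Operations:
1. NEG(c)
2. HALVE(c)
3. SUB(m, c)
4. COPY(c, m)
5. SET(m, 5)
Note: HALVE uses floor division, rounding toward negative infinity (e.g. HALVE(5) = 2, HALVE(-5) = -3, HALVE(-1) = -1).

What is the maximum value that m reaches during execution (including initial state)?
7

Values of m at each step:
Initial: m = 5
After step 1: m = 5
After step 2: m = 5
After step 3: m = 7 ← maximum
After step 4: m = 7
After step 5: m = 5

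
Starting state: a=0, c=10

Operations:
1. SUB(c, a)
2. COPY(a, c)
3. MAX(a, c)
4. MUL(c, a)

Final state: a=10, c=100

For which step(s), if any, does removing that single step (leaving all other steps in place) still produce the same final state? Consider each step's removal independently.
Step(s) 1, 2, 3

Testing removal of each single step:
Without step 1: final = a=10, c=100 (same)
Without step 2: final = a=10, c=100 (same)
Without step 3: final = a=10, c=100 (same)
Without step 4: final = a=10, c=10 (different)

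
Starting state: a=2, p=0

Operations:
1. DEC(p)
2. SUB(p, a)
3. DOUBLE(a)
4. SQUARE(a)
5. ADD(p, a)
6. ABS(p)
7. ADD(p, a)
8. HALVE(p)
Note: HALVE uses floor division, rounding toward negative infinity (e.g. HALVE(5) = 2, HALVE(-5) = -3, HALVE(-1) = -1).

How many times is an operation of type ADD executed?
2

Counting ADD operations:
Step 5: ADD(p, a) ← ADD
Step 7: ADD(p, a) ← ADD
Total: 2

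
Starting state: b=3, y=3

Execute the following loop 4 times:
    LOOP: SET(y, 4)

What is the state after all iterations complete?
b=3, y=4

Iteration trace:
Start: b=3, y=3
After iteration 1: b=3, y=4
After iteration 2: b=3, y=4
After iteration 3: b=3, y=4
After iteration 4: b=3, y=4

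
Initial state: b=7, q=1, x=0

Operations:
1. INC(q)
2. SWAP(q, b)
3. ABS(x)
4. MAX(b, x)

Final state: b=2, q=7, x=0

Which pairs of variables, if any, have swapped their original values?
None

Comparing initial and final values:
x: 0 → 0
b: 7 → 2
q: 1 → 7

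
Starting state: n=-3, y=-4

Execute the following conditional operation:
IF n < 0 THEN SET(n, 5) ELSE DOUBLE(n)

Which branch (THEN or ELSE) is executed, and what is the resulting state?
Branch: THEN, Final state: n=5, y=-4

Evaluating condition: n < 0
n = -3
Condition is True, so THEN branch executes
After SET(n, 5): n=5, y=-4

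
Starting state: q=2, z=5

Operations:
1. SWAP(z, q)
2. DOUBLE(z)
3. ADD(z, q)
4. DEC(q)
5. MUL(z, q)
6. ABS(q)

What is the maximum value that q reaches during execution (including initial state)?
5

Values of q at each step:
Initial: q = 2
After step 1: q = 5 ← maximum
After step 2: q = 5
After step 3: q = 5
After step 4: q = 4
After step 5: q = 4
After step 6: q = 4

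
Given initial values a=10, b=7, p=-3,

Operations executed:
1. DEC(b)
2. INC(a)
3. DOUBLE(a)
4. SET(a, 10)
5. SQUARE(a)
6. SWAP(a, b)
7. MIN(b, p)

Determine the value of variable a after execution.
a = 6

Tracing execution:
Step 1: DEC(b) → a = 10
Step 2: INC(a) → a = 11
Step 3: DOUBLE(a) → a = 22
Step 4: SET(a, 10) → a = 10
Step 5: SQUARE(a) → a = 100
Step 6: SWAP(a, b) → a = 6
Step 7: MIN(b, p) → a = 6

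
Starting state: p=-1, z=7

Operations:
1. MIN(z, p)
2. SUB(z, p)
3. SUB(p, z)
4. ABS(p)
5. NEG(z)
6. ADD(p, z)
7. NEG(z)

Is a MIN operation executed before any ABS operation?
Yes

First MIN: step 1
First ABS: step 4
Since 1 < 4, MIN comes first.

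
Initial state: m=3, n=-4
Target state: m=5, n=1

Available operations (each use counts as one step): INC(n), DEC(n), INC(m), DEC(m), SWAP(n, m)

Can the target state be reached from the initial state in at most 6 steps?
No

The target state cannot be reached within 6 steps.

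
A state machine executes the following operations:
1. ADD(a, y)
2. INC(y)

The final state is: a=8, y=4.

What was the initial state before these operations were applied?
a=5, y=3

Working backwards:
Final state: a=8, y=4
Before step 2 (INC(y)): a=8, y=3
Before step 1 (ADD(a, y)): a=5, y=3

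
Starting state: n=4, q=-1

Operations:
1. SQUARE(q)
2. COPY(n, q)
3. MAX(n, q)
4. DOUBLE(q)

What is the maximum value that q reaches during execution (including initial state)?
2

Values of q at each step:
Initial: q = -1
After step 1: q = 1
After step 2: q = 1
After step 3: q = 1
After step 4: q = 2 ← maximum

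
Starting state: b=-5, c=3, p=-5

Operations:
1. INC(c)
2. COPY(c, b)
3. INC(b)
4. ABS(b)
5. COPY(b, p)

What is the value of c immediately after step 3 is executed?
c = -5

Tracing c through execution:
Initial: c = 3
After step 1 (INC(c)): c = 4
After step 2 (COPY(c, b)): c = -5
After step 3 (INC(b)): c = -5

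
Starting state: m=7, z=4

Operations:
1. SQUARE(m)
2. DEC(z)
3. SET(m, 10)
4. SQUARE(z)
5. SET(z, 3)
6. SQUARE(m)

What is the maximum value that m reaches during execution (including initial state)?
100

Values of m at each step:
Initial: m = 7
After step 1: m = 49
After step 2: m = 49
After step 3: m = 10
After step 4: m = 10
After step 5: m = 10
After step 6: m = 100 ← maximum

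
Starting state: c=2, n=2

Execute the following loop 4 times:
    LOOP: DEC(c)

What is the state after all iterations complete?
c=-2, n=2

Iteration trace:
Start: c=2, n=2
After iteration 1: c=1, n=2
After iteration 2: c=0, n=2
After iteration 3: c=-1, n=2
After iteration 4: c=-2, n=2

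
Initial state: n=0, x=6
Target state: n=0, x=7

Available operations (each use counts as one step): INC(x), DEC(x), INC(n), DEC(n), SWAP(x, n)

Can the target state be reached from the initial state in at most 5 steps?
Yes

Path (1 step): INC(x)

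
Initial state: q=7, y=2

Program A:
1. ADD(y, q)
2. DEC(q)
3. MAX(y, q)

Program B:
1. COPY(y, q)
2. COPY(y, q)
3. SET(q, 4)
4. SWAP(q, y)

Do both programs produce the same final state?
No

Program A final state: q=6, y=9
Program B final state: q=7, y=4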